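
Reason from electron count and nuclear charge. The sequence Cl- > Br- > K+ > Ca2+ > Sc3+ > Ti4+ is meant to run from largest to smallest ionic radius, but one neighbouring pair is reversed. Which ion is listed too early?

Scanning neighbour by neighbour, only Cl-/Br- violates a trend: both in group 17 with the same charge; Cl- (period 3) has the smaller radius. That makes Cl- the one sitting a position early relative to where it belongs.

Cl-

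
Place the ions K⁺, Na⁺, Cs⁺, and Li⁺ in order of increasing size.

Li⁺ < Na⁺ < K⁺ < Cs⁺

Same group, same charge. Going down the group adds an extra shell of electrons, so the ion gets larger: Li⁺ is highest in the group and smallest.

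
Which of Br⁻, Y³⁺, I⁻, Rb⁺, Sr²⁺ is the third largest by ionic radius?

Rb⁺

Tabulating Z and e⁻: Y³⁺: 36 e⁻, Z=39, Sr²⁺: 36 e⁻, Z=38, Rb⁺: 36 e⁻, Z=37, Br⁻: 36 e⁻, Z=35, I⁻: 54 e⁻, Z=53. Y³⁺ < Sr²⁺ (both 36 e⁻, Z=39>38); Sr²⁺ < Rb⁺ (both 36 e⁻, Z=38>37); Rb⁺ < Br⁻ (isoelectronic, higher Z=37 is smaller); Br⁻ < I⁻ (same group, period 4 vs 5).
Full ascending order: Y³⁺ < Sr²⁺ < Rb⁺ < Br⁻ < I⁻. Counting from the largest, position 3 is Rb⁺.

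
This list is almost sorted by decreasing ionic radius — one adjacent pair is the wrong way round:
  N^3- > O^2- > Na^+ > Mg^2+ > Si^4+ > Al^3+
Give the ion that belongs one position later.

Compare adjacent ions: Si^4+ and Al^3+ share 10 electrons; the higher nuclear charge on Si (Z=14) contracts it more, so Si^4+ < Al^3+ — yet in this decreasing list Si^4+ sits before Al^3+. Nothing else is reversed, so Si^4+ should move one place to the right.

Si^4+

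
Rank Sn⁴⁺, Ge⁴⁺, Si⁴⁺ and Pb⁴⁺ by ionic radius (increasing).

Si⁴⁺ < Ge⁴⁺ < Sn⁴⁺ < Pb⁴⁺

Same group, same charge. Going down the group adds an extra shell of electrons, so the ion gets larger: Si⁴⁺ is highest in the group and smallest.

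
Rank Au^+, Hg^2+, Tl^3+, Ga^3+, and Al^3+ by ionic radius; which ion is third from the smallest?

Work out protons and electrons: Al^3+: 10 e⁻, Z=13, Ga^3+: 28 e⁻, Z=31, Tl^3+: 78 e⁻, Z=81, Hg^2+: 78 e⁻, Z=80, Au^+: 78 e⁻, Z=79. Al^3+ < Ga^3+ (same group, 1 shell fewer); Ga^3+ < Tl^3+ (same group, 2 shells fewer); Tl^3+ < Hg^2+ (both 78 e⁻, Z=81>80); Hg^2+ < Au^+ (both 78 e⁻, Z=80>79).
Ordering: Al^3+ < Ga^3+ < Tl^3+ < Hg^2+ < Au^+. The third smallest is Tl^3+.

Tl^3+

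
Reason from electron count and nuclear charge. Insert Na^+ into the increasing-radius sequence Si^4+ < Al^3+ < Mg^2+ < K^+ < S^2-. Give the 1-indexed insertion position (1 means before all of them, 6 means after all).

Work out protons and electrons: Si^4+ (Z=14, 10 e⁻), Al^3+ (Z=13, 10 e⁻), Mg^2+ (Z=12, 10 e⁻), Na^+ (Z=11, 10 e⁻), K^+ (Z=19, 18 e⁻), S^2- (Z=16, 18 e⁻). Si^4+ < Al^3+ (both 10 e⁻, Z=14>13); Al^3+ < Mg^2+ (isoelectronic, higher Z=13 is smaller); Mg^2+ < Na^+ (isoelectronic, higher Z=12 is smaller); Na^+ < K^+ (same group, 1 shell fewer); K^+ < S^2- (both 18 e⁻, Z=19>16).
Putting Na^+ in gives Si^4+ < Al^3+ < Mg^2+ < Na^+ < K^+ < S^2-; it lands at slot 4.

4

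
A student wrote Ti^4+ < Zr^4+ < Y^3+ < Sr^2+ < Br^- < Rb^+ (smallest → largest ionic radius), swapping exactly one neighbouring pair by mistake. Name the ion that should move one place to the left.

Scanning neighbour by neighbour, only Br^-/Rb^+ violates a trend: Rb^+ and Br^- share 36 electrons; the higher nuclear charge on Rb (Z=37) contracts it more, so Rb^+ < Br^-. That makes Rb^+ the one sitting a position late relative to where it belongs.

Rb^+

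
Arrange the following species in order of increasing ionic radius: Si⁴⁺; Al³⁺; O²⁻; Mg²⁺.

Si⁴⁺ < Al³⁺ < Mg²⁺ < O²⁻

These species are isoelectronic with 10 electrons. The only difference is the number of protons: Si⁴⁺ (Z=14), Al³⁺ (Z=13), Mg²⁺ (Z=12), O²⁻ (Z=8). The strongest nuclear pull (Si⁴⁺) gives the smallest ion.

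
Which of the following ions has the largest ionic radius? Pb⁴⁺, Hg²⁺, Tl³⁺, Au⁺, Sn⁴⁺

Electron counts and nuclear charges: Sn⁴⁺: 46 e⁻, Z=50, Pb⁴⁺: 78 e⁻, Z=82, Tl³⁺: 78 e⁻, Z=81, Hg²⁺: 78 e⁻, Z=80, Au⁺: 78 e⁻, Z=79. Sn⁴⁺ < Pb⁴⁺ (same group, period 5 vs 6); Pb⁴⁺ < Tl³⁺ (both 78 e⁻, Z=82>81); Tl³⁺ < Hg²⁺ (isoelectronic, higher Z=81 is smaller); Hg²⁺ < Au⁺ (both 78 e⁻, Z=80>79).

Au⁺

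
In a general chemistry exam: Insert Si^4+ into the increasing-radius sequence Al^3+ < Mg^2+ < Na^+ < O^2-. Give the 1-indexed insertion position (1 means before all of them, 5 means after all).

1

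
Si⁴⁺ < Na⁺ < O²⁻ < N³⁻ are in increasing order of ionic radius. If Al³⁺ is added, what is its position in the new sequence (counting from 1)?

2

These species are isoelectronic with 10 electrons. The only difference is the number of protons: Si⁴⁺ (Z=14), Al³⁺ (Z=13), Na⁺ (Z=11), O²⁻ (Z=8), N³⁻ (Z=7). The strongest nuclear pull (Si⁴⁺) gives the smallest ion.
Putting Al³⁺ in gives Si⁴⁺ < Al³⁺ < Na⁺ < O²⁻ < N³⁻; it lands at slot 2.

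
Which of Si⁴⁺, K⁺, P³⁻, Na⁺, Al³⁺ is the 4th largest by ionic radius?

Al³⁺

First list Z and electron count for each: Si⁴⁺ (Z=14, 10 e⁻), Al³⁺ (Z=13, 10 e⁻), Na⁺ (Z=11, 10 e⁻), K⁺ (Z=19, 18 e⁻), P³⁻ (Z=15, 18 e⁻). Si⁴⁺ < Al³⁺ (both 10 e⁻, Z=14>13); Al³⁺ < Na⁺ (isoelectronic, higher Z=13 is smaller); Na⁺ < K⁺ (same group, 1 shell fewer); K⁺ < P³⁻ (both 18 e⁻, Z=19>15).
Full ascending order: Si⁴⁺ < Al³⁺ < Na⁺ < K⁺ < P³⁻. Counting from the largest, position 4 is Al³⁺.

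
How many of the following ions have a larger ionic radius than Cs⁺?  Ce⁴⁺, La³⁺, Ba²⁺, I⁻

1

All of these have 54 electrons (isoelectronic). With the same electron cloud, the ion with the most protons pulls it in tightest. Nuclear charges: Ce⁴⁺ (Z=58), La³⁺ (Z=57), Ba²⁺ (Z=56), Cs⁺ (Z=55), I⁻ (Z=53). Highest Z is smallest.
Relative to Cs⁺, the ions that are larger are I⁻. Count: 1.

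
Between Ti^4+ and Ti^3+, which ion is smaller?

Same element, different charge: the more highly charged cation has fewer electrons and a greater effective nuclear charge per electron, making Ti^4+ the smallest.

Ti^4+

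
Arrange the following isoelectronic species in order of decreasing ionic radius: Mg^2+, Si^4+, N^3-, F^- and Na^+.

All of these have 10 electrons (isoelectronic). With the same electron cloud, the ion with the most protons pulls it in tightest. Nuclear charges: Si^4+ (Z=14), Mg^2+ (Z=12), Na^+ (Z=11), F^- (Z=9), N^3- (Z=7). Highest Z is smallest.

N^3- > F^- > Na^+ > Mg^2+ > Si^4+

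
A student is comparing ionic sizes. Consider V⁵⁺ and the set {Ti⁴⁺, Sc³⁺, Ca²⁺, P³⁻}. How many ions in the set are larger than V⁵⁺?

Each ion has 18 electrons. The ranking follows nuclear charge in reverse — greater Z gives a smaller radius. V⁵⁺ (Z=23), Ti⁴⁺ (Z=22), Sc³⁺ (Z=21), Ca²⁺ (Z=20), P³⁻ (Z=15).
Ordering all of them (including V⁵⁺) by radius gives V⁵⁺ < Ti⁴⁺ < Sc³⁺ < Ca²⁺ < P³⁻. So 4 are larger.

4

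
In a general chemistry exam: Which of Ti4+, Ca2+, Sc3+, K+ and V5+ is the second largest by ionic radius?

These species are isoelectronic with 18 electrons. The only difference is the number of protons: V5+ (Z=23), Ti4+ (Z=22), Sc3+ (Z=21), Ca2+ (Z=20), K+ (Z=19). The strongest nuclear pull (V5+) gives the smallest ion.
Ordering: V5+ < Ti4+ < Sc3+ < Ca2+ < K+. The second largest is Ca2+.

Ca2+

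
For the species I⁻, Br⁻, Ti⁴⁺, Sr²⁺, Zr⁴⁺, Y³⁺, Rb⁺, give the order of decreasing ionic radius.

I⁻ > Br⁻ > Rb⁺ > Sr²⁺ > Y³⁺ > Zr⁴⁺ > Ti⁴⁺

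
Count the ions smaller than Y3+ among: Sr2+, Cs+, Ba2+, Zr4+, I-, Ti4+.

First list Z and electron count for each: Ti4+ has 18 e⁻ (Z=22), Zr4+ has 36 e⁻ (Z=40), Y3+ has 36 e⁻ (Z=39), Sr2+ has 36 e⁻ (Z=38), Ba2+ has 54 e⁻ (Z=56), Cs+ has 54 e⁻ (Z=55), I- has 54 e⁻ (Z=53). Ti4+ < Zr4+ (same group, period 4 vs 5); Zr4+ < Y3+ (both 36 e⁻, Z=40>39); Y3+ < Sr2+ (both 36 e⁻, Z=39>38); Sr2+ < Ba2+ (same group, 1 shell fewer); Ba2+ < Cs+ (isoelectronic, higher Z=56 is smaller); Cs+ < I- (isoelectronic, higher Z=55 is smaller).
Ordering all of them (including Y3+) by radius gives Ti4+ < Zr4+ < Y3+ < Sr2+ < Ba2+ < Cs+ < I-. So 2 are smaller.

2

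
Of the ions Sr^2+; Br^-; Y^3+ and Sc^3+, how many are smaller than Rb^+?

Sc^3+ has 18 e⁻ (Z=21), Y^3+ has 36 e⁻ (Z=39), Sr^2+ has 36 e⁻ (Z=38), Rb^+ has 36 e⁻ (Z=37), Br^- has 36 e⁻ (Z=35). Sc^3+ < Y^3+ (same group, 1 shell fewer); Y^3+ < Sr^2+ (isoelectronic, higher Z=39 is smaller); Sr^2+ < Rb^+ (both 36 e⁻, Z=38>37); Rb^+ < Br^- (isoelectronic, higher Z=37 is smaller).
Overall: Sc^3+ < Y^3+ < Sr^2+ < Rb^+ < Br^-. Rb^+ has 3 below it and 1 above. Count: 3.

3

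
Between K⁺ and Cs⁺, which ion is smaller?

K⁺

These ions sit in one column with identical charge. Each step down the periodic table adds a principal shell, increasing the radius.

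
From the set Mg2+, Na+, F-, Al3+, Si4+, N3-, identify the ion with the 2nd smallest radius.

Al3+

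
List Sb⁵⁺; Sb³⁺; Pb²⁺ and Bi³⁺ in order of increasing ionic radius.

Sb⁵⁺ (Z=51, 46 e⁻), Sb³⁺ (Z=51, 48 e⁻), Bi³⁺ (Z=83, 80 e⁻), Pb²⁺ (Z=82, 80 e⁻). Sb⁵⁺ < Sb³⁺ (same element, +5 vs +3); Sb³⁺ < Bi³⁺ (same group, period 5 vs 6); Bi³⁺ < Pb²⁺ (isoelectronic, higher Z=83 is smaller).

Sb⁵⁺ < Sb³⁺ < Bi³⁺ < Pb²⁺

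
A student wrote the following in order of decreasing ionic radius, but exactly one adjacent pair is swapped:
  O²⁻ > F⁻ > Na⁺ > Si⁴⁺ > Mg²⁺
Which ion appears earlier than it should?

Compare adjacent ions: both have 10 electrons but Z(Si)=14 > Z(Mg)=12, so Si⁴⁺ should be the smaller of the two — yet in this decreasing list Si⁴⁺ sits before Mg²⁺. Nothing else is reversed, so Si⁴⁺ should move one place to the right.

Si⁴⁺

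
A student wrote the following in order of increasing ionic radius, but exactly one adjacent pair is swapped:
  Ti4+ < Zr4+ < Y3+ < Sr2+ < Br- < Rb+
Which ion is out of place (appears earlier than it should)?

The pair Br-, Rb+ is the wrong way round — they are isoelectronic (36 e⁻) and Rb has more protons than Br (37 vs 35), making Rb+ smaller. All other adjacent pairs agree with periodic trends, so Br- is the misplaced ion.

Br-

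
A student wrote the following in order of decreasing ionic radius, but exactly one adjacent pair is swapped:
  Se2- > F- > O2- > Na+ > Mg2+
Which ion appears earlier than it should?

F-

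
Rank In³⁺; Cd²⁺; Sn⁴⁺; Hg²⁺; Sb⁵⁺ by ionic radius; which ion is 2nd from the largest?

Tabulating Z and e⁻: Sb⁵⁺ has 46 e⁻ (Z=51), Sn⁴⁺ has 46 e⁻ (Z=50), In³⁺ has 46 e⁻ (Z=49), Cd²⁺ has 46 e⁻ (Z=48), Hg²⁺ has 78 e⁻ (Z=80). Sb⁵⁺ < Sn⁴⁺ (both 46 e⁻, Z=51>50); Sn⁴⁺ < In³⁺ (both 46 e⁻, Z=50>49); In³⁺ < Cd²⁺ (both 46 e⁻, Z=49>48); Cd²⁺ < Hg²⁺ (same group, 1 shell fewer).
So the order is Sb⁵⁺ < Sn⁴⁺ < In³⁺ < Cd²⁺ < Hg²⁺; the 2nd-largest ion is Cd²⁺.

Cd²⁺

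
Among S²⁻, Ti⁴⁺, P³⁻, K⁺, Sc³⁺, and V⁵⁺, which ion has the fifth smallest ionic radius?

S²⁻

Each ion has 18 electrons. The ranking follows nuclear charge in reverse — greater Z gives a smaller radius. V⁵⁺ (Z=23), Ti⁴⁺ (Z=22), Sc³⁺ (Z=21), K⁺ (Z=19), S²⁻ (Z=16), P³⁻ (Z=15).
That gives V⁵⁺ < Ti⁴⁺ < Sc³⁺ < K⁺ < S²⁻ < P³⁻. From the smallest end, number 5 is S²⁻.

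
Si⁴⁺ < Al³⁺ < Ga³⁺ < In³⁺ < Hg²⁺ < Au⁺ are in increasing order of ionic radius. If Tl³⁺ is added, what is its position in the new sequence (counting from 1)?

Tabulating Z and e⁻: Si⁴⁺ (Z=14, 10 e⁻), Al³⁺ (Z=13, 10 e⁻), Ga³⁺ (Z=31, 28 e⁻), In³⁺ (Z=49, 46 e⁻), Tl³⁺ (Z=81, 78 e⁻), Hg²⁺ (Z=80, 78 e⁻), Au⁺ (Z=79, 78 e⁻). Si⁴⁺ < Al³⁺ (both 10 e⁻, Z=14>13); Al³⁺ < Ga³⁺ (same group, 1 shell fewer); Ga³⁺ < In³⁺ (same group, period 4 vs 5); In³⁺ < Tl³⁺ (same group, period 5 vs 6); Tl³⁺ < Hg²⁺ (both 78 e⁻, Z=81>80); Hg²⁺ < Au⁺ (isoelectronic, higher Z=80 is smaller).
With Tl³⁺ included the full order is Si⁴⁺ < Al³⁺ < Ga³⁺ < In³⁺ < Tl³⁺ < Hg²⁺ < Au⁺, so it takes position 5.

5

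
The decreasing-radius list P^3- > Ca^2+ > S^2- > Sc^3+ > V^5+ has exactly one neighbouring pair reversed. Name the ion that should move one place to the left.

S^2-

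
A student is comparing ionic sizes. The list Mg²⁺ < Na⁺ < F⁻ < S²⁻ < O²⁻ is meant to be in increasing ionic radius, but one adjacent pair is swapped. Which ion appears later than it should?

Scanning neighbour by neighbour, only S²⁻/O²⁻ violates a trend: both in group 16 with the same charge; O²⁻ (period 2) has the smaller radius. That makes O²⁻ the one sitting a position late relative to where it belongs.

O²⁻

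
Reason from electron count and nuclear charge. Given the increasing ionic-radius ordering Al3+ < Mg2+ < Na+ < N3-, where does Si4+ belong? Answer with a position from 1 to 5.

1

Each ion has 10 electrons. The ranking follows nuclear charge in reverse — greater Z gives a smaller radius. Si4+ (Z=14), Al3+ (Z=13), Mg2+ (Z=12), Na+ (Z=11), N3- (Z=7).
With Si4+ included the full order is Si4+ < Al3+ < Mg2+ < Na+ < N3-, so it takes position 1.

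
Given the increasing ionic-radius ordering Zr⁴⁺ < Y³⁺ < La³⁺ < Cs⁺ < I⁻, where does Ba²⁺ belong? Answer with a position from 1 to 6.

Work out protons and electrons: Zr⁴⁺: 36 e⁻, Z=40, Y³⁺: 36 e⁻, Z=39, La³⁺: 54 e⁻, Z=57, Ba²⁺: 54 e⁻, Z=56, Cs⁺: 54 e⁻, Z=55, I⁻: 54 e⁻, Z=53. Zr⁴⁺ < Y³⁺ (both 36 e⁻, Z=40>39); Y³⁺ < La³⁺ (same group, period 5 vs 6); La³⁺ < Ba²⁺ (both 54 e⁻, Z=57>56); Ba²⁺ < Cs⁺ (both 54 e⁻, Z=56>55); Cs⁺ < I⁻ (both 54 e⁻, Z=55>53).
Putting Ba²⁺ in gives Zr⁴⁺ < Y³⁺ < La³⁺ < Ba²⁺ < Cs⁺ < I⁻; it lands at slot 4.

4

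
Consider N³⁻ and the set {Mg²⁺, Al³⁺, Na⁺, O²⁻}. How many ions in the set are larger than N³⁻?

Isoelectronic series (10 e⁻ each). Size is set by nuclear charge: more protons means a smaller ion. Al³⁺ (Z=13), Mg²⁺ (Z=12), Na⁺ (Z=11), O²⁻ (Z=8), N³⁻ (Z=7).
Ordering all of them (including N³⁻) by radius gives Al³⁺ < Mg²⁺ < Na⁺ < O²⁻ < N³⁻. So 0 are larger.

0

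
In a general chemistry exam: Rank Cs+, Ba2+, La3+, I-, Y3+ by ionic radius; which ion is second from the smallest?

Work out protons and electrons: Y3+: 36 e⁻, Z=39, La3+: 54 e⁻, Z=57, Ba2+: 54 e⁻, Z=56, Cs+: 54 e⁻, Z=55, I-: 54 e⁻, Z=53. Y3+ < La3+ (same group, 1 shell fewer); La3+ < Ba2+ (both 54 e⁻, Z=57>56); Ba2+ < Cs+ (isoelectronic, higher Z=56 is smaller); Cs+ < I- (isoelectronic, higher Z=55 is smaller).
So the order is Y3+ < La3+ < Ba2+ < Cs+ < I-; the 2nd-smallest ion is La3+.

La3+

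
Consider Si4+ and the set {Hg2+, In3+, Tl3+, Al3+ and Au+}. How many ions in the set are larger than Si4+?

5

Electron counts and nuclear charges: Si4+ has 10 e⁻ (Z=14), Al3+ has 10 e⁻ (Z=13), In3+ has 46 e⁻ (Z=49), Tl3+ has 78 e⁻ (Z=81), Hg2+ has 78 e⁻ (Z=80), Au+ has 78 e⁻ (Z=79). Si4+ < Al3+ (isoelectronic, higher Z=14 is smaller); Al3+ < In3+ (same group, 2 shells fewer); In3+ < Tl3+ (same group, 1 shell fewer); Tl3+ < Hg2+ (isoelectronic, higher Z=81 is smaller); Hg2+ < Au+ (isoelectronic, higher Z=80 is smaller).
Relative to Si4+, the ions that are larger are Al3+, In3+, Tl3+, Hg2+, Au+. That's 5.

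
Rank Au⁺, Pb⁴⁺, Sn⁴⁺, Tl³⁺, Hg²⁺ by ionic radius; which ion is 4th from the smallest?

Hg²⁺

First list Z and electron count for each: Sn⁴⁺: 46 e⁻, Z=50, Pb⁴⁺: 78 e⁻, Z=82, Tl³⁺: 78 e⁻, Z=81, Hg²⁺: 78 e⁻, Z=80, Au⁺: 78 e⁻, Z=79. Sn⁴⁺ < Pb⁴⁺ (same group, period 5 vs 6); Pb⁴⁺ < Tl³⁺ (isoelectronic, higher Z=82 is smaller); Tl³⁺ < Hg²⁺ (isoelectronic, higher Z=81 is smaller); Hg²⁺ < Au⁺ (both 78 e⁻, Z=80>79).
So the order is Sn⁴⁺ < Pb⁴⁺ < Tl³⁺ < Hg²⁺ < Au⁺; the 4th-smallest ion is Hg²⁺.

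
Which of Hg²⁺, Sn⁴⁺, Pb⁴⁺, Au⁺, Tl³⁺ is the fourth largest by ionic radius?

Pb⁴⁺

Work out protons and electrons: Sn⁴⁺ has 46 e⁻ (Z=50), Pb⁴⁺ has 78 e⁻ (Z=82), Tl³⁺ has 78 e⁻ (Z=81), Hg²⁺ has 78 e⁻ (Z=80), Au⁺ has 78 e⁻ (Z=79). Sn⁴⁺ < Pb⁴⁺ (same group, period 5 vs 6); Pb⁴⁺ < Tl³⁺ (both 78 e⁻, Z=82>81); Tl³⁺ < Hg²⁺ (both 78 e⁻, Z=81>80); Hg²⁺ < Au⁺ (isoelectronic, higher Z=80 is smaller).
Full ascending order: Sn⁴⁺ < Pb⁴⁺ < Tl³⁺ < Hg²⁺ < Au⁺. Counting from the largest, position 4 is Pb⁴⁺.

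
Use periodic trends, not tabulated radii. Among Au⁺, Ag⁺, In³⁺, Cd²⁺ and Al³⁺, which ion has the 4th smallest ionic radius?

Ag⁺

First list Z and electron count for each: Al³⁺ has 10 e⁻ (Z=13), In³⁺ has 46 e⁻ (Z=49), Cd²⁺ has 46 e⁻ (Z=48), Ag⁺ has 46 e⁻ (Z=47), Au⁺ has 78 e⁻ (Z=79). Al³⁺ < In³⁺ (same group, period 3 vs 5); In³⁺ < Cd²⁺ (isoelectronic, higher Z=49 is smaller); Cd²⁺ < Ag⁺ (both 46 e⁻, Z=48>47); Ag⁺ < Au⁺ (same group, period 5 vs 6).
Ordering: Al³⁺ < In³⁺ < Cd²⁺ < Ag⁺ < Au⁺. The 4th smallest is Ag⁺.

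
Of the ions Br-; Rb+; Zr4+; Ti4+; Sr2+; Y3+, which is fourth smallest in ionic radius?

Work out protons and electrons: Ti4+ (Z=22, 18 e⁻), Zr4+ (Z=40, 36 e⁻), Y3+ (Z=39, 36 e⁻), Sr2+ (Z=38, 36 e⁻), Rb+ (Z=37, 36 e⁻), Br- (Z=35, 36 e⁻). Ti4+ < Zr4+ (same group, period 4 vs 5); Zr4+ < Y3+ (both 36 e⁻, Z=40>39); Y3+ < Sr2+ (both 36 e⁻, Z=39>38); Sr2+ < Rb+ (both 36 e⁻, Z=38>37); Rb+ < Br- (both 36 e⁻, Z=37>35).
Ordering: Ti4+ < Zr4+ < Y3+ < Sr2+ < Rb+ < Br-. The fourth smallest is Sr2+.

Sr2+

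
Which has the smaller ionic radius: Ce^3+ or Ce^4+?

These are all Ce ions. Removing more electrons (higher positive charge) pulls the remaining electrons in closer, so Ce^4+ is smallest and Ce^3+ is largest.

Ce^4+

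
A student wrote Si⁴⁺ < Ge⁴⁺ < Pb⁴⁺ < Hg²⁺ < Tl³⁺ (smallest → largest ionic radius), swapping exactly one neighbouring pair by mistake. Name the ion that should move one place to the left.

Compare adjacent ions: Tl³⁺ and Hg²⁺ share 78 electrons; the higher nuclear charge on Tl (Z=81) contracts it more, so Tl³⁺ < Hg²⁺ — yet in this increasing list Hg²⁺ sits before Tl³⁺. Nothing else is reversed, so Tl³⁺ should move one place to the left.

Tl³⁺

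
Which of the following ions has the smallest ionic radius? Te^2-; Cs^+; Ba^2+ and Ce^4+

Ce^4+

These species are isoelectronic with 54 electrons. The only difference is the number of protons: Ce^4+ (Z=58), Ba^2+ (Z=56), Cs^+ (Z=55), Te^2- (Z=52). The strongest nuclear pull (Ce^4+) gives the smallest ion.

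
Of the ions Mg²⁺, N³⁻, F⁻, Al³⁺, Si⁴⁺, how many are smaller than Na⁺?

3

These species are isoelectronic with 10 electrons. The only difference is the number of protons: Si⁴⁺ (Z=14), Al³⁺ (Z=13), Mg²⁺ (Z=12), Na⁺ (Z=11), F⁻ (Z=9), N³⁻ (Z=7). The strongest nuclear pull (Si⁴⁺) gives the smallest ion.
Relative to Na⁺, the ions that are smaller are Si⁴⁺, Al³⁺, Mg²⁺. So 3 are smaller.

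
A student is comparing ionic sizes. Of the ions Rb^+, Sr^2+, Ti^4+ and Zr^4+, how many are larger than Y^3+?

2

Electron counts and nuclear charges: Ti^4+ has 18 e⁻ (Z=22), Zr^4+ has 36 e⁻ (Z=40), Y^3+ has 36 e⁻ (Z=39), Sr^2+ has 36 e⁻ (Z=38), Rb^+ has 36 e⁻ (Z=37). Ti^4+ < Zr^4+ (same group, 1 shell fewer); Zr^4+ < Y^3+ (both 36 e⁻, Z=40>39); Y^3+ < Sr^2+ (both 36 e⁻, Z=39>38); Sr^2+ < Rb^+ (isoelectronic, higher Z=38 is smaller).
Ordering all of them (including Y^3+) by radius gives Ti^4+ < Zr^4+ < Y^3+ < Sr^2+ < Rb^+. That's 2.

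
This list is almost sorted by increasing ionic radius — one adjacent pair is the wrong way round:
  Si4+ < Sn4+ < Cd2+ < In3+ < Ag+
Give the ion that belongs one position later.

Check each adjacent pair. Cd2+ and In3+ are reversed: they are isoelectronic (46 e⁻) and In has more protons than Cd (49 vs 48), making In3+ smaller. No other neighbouring pair contradicts the periodic trends, so Cd2+ is the ion listed too early.

Cd2+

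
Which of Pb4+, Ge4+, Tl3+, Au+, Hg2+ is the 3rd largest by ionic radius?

Ge4+: 28 e⁻, Z=32, Pb4+: 78 e⁻, Z=82, Tl3+: 78 e⁻, Z=81, Hg2+: 78 e⁻, Z=80, Au+: 78 e⁻, Z=79. Ge4+ < Pb4+ (same group, 2 shells fewer); Pb4+ < Tl3+ (isoelectronic, higher Z=82 is smaller); Tl3+ < Hg2+ (isoelectronic, higher Z=81 is smaller); Hg2+ < Au+ (both 78 e⁻, Z=80>79).
That gives Ge4+ < Pb4+ < Tl3+ < Hg2+ < Au+. From the largest end, number 3 is Tl3+.

Tl3+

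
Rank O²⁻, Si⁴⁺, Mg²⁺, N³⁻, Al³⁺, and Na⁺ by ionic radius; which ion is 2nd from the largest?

These species are isoelectronic with 10 electrons. The only difference is the number of protons: Si⁴⁺ (Z=14), Al³⁺ (Z=13), Mg²⁺ (Z=12), Na⁺ (Z=11), O²⁻ (Z=8), N³⁻ (Z=7). The strongest nuclear pull (Si⁴⁺) gives the smallest ion.
So the order is Si⁴⁺ < Al³⁺ < Mg²⁺ < Na⁺ < O²⁻ < N³⁻; the 2nd-largest ion is O²⁻.

O²⁻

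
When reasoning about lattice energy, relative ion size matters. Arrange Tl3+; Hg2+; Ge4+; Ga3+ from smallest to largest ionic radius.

Ge4+ < Ga3+ < Tl3+ < Hg2+

Ge4+ (Z=32, 28 e⁻), Ga3+ (Z=31, 28 e⁻), Tl3+ (Z=81, 78 e⁻), Hg2+ (Z=80, 78 e⁻). Ge4+ < Ga3+ (isoelectronic, higher Z=32 is smaller); Ga3+ < Tl3+ (same group, period 4 vs 6); Tl3+ < Hg2+ (both 78 e⁻, Z=81>80).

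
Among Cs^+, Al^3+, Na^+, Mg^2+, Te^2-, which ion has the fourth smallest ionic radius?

First list Z and electron count for each: Al^3+ (Z=13, 10 e⁻), Mg^2+ (Z=12, 10 e⁻), Na^+ (Z=11, 10 e⁻), Cs^+ (Z=55, 54 e⁻), Te^2- (Z=52, 54 e⁻). Al^3+ < Mg^2+ (both 10 e⁻, Z=13>12); Mg^2+ < Na^+ (both 10 e⁻, Z=12>11); Na^+ < Cs^+ (same group, 3 shells fewer); Cs^+ < Te^2- (both 54 e⁻, Z=55>52).
Full ascending order: Al^3+ < Mg^2+ < Na^+ < Cs^+ < Te^2-. Counting from the smallest, position 4 is Cs^+.

Cs^+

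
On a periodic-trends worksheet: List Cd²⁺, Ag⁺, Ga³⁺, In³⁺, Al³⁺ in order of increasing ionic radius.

Al³⁺ < Ga³⁺ < In³⁺ < Cd²⁺ < Ag⁺

Al³⁺ has 10 e⁻ (Z=13), Ga³⁺ has 28 e⁻ (Z=31), In³⁺ has 46 e⁻ (Z=49), Cd²⁺ has 46 e⁻ (Z=48), Ag⁺ has 46 e⁻ (Z=47). Al³⁺ < Ga³⁺ (same group, period 3 vs 4); Ga³⁺ < In³⁺ (same group, period 4 vs 5); In³⁺ < Cd²⁺ (isoelectronic, higher Z=49 is smaller); Cd²⁺ < Ag⁺ (both 46 e⁻, Z=48>47).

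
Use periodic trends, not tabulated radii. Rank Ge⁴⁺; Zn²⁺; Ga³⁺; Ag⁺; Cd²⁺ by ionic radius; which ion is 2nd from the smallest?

Ga³⁺

Tabulating Z and e⁻: Ge⁴⁺ has 28 e⁻ (Z=32), Ga³⁺ has 28 e⁻ (Z=31), Zn²⁺ has 28 e⁻ (Z=30), Cd²⁺ has 46 e⁻ (Z=48), Ag⁺ has 46 e⁻ (Z=47). Ge⁴⁺ < Ga³⁺ (isoelectronic, higher Z=32 is smaller); Ga³⁺ < Zn²⁺ (both 28 e⁻, Z=31>30); Zn²⁺ < Cd²⁺ (same group, 1 shell fewer); Cd²⁺ < Ag⁺ (both 46 e⁻, Z=48>47).
Ordering: Ge⁴⁺ < Ga³⁺ < Zn²⁺ < Cd²⁺ < Ag⁺. The 2nd smallest is Ga³⁺.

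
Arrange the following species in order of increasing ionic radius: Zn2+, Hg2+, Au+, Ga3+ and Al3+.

Al3+: 10 e⁻, Z=13, Ga3+: 28 e⁻, Z=31, Zn2+: 28 e⁻, Z=30, Hg2+: 78 e⁻, Z=80, Au+: 78 e⁻, Z=79. Al3+ < Ga3+ (same group, period 3 vs 4); Ga3+ < Zn2+ (isoelectronic, higher Z=31 is smaller); Zn2+ < Hg2+ (same group, 2 shells fewer); Hg2+ < Au+ (isoelectronic, higher Z=80 is smaller).

Al3+ < Ga3+ < Zn2+ < Hg2+ < Au+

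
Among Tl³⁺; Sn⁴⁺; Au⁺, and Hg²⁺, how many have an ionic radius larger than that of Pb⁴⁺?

3

Electron counts and nuclear charges: Sn⁴⁺: 46 e⁻, Z=50, Pb⁴⁺: 78 e⁻, Z=82, Tl³⁺: 78 e⁻, Z=81, Hg²⁺: 78 e⁻, Z=80, Au⁺: 78 e⁻, Z=79. Sn⁴⁺ < Pb⁴⁺ (same group, period 5 vs 6); Pb⁴⁺ < Tl³⁺ (both 78 e⁻, Z=82>81); Tl³⁺ < Hg²⁺ (both 78 e⁻, Z=81>80); Hg²⁺ < Au⁺ (both 78 e⁻, Z=80>79).
Relative to Pb⁴⁺, the ions that are larger are Tl³⁺, Hg²⁺, Au⁺. Count: 3.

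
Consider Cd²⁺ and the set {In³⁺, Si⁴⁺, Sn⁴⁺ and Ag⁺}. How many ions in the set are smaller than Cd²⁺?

Electron counts and nuclear charges: Si⁴⁺ has 10 e⁻ (Z=14), Sn⁴⁺ has 46 e⁻ (Z=50), In³⁺ has 46 e⁻ (Z=49), Cd²⁺ has 46 e⁻ (Z=48), Ag⁺ has 46 e⁻ (Z=47). Si⁴⁺ < Sn⁴⁺ (same group, 2 shells fewer); Sn⁴⁺ < In³⁺ (isoelectronic, higher Z=50 is smaller); In³⁺ < Cd²⁺ (isoelectronic, higher Z=49 is smaller); Cd²⁺ < Ag⁺ (both 46 e⁻, Z=48>47).
Placing each against Cd²⁺: smaller — Si⁴⁺, Sn⁴⁺, In³⁺; larger — Ag⁺. Count: 3.

3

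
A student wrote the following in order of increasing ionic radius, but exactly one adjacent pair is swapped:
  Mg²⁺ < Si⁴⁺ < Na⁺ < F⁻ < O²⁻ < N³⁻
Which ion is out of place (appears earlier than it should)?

Mg²⁺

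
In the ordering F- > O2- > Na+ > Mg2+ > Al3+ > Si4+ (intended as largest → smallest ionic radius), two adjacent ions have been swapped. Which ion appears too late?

Check each adjacent pair. F- and O2- are reversed: they are isoelectronic (10 e⁻) and F has more protons than O (9 vs 8), making F- smaller. No other neighbouring pair contradicts the periodic trends, so O2- is the ion listed too late.

O2-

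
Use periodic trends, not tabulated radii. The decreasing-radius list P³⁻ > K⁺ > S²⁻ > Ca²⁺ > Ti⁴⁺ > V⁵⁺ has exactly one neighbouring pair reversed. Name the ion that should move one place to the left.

Check each adjacent pair. K⁺ and S²⁻ are reversed: both have 18 electrons but Z(K)=19 > Z(S)=16, so K⁺ should be the smaller of the two. No other neighbouring pair contradicts the periodic trends, so S²⁻ is the ion listed too late.

S²⁻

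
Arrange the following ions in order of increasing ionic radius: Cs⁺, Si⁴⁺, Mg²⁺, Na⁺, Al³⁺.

Si⁴⁺ has 10 e⁻ (Z=14), Al³⁺ has 10 e⁻ (Z=13), Mg²⁺ has 10 e⁻ (Z=12), Na⁺ has 10 e⁻ (Z=11), Cs⁺ has 54 e⁻ (Z=55). Si⁴⁺ < Al³⁺ (both 10 e⁻, Z=14>13); Al³⁺ < Mg²⁺ (isoelectronic, higher Z=13 is smaller); Mg²⁺ < Na⁺ (both 10 e⁻, Z=12>11); Na⁺ < Cs⁺ (same group, 3 shells fewer).

Si⁴⁺ < Al³⁺ < Mg²⁺ < Na⁺ < Cs⁺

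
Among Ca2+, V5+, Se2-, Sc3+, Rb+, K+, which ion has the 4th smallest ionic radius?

K+

Tabulating Z and e⁻: V5+ has 18 e⁻ (Z=23), Sc3+ has 18 e⁻ (Z=21), Ca2+ has 18 e⁻ (Z=20), K+ has 18 e⁻ (Z=19), Rb+ has 36 e⁻ (Z=37), Se2- has 36 e⁻ (Z=34). V5+ < Sc3+ (isoelectronic, higher Z=23 is smaller); Sc3+ < Ca2+ (both 18 e⁻, Z=21>20); Ca2+ < K+ (both 18 e⁻, Z=20>19); K+ < Rb+ (same group, 1 shell fewer); Rb+ < Se2- (both 36 e⁻, Z=37>34).
So the order is V5+ < Sc3+ < Ca2+ < K+ < Rb+ < Se2-; the 4th-smallest ion is K+.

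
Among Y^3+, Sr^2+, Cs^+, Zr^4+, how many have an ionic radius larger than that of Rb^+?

Zr^4+ has 36 e⁻ (Z=40), Y^3+ has 36 e⁻ (Z=39), Sr^2+ has 36 e⁻ (Z=38), Rb^+ has 36 e⁻ (Z=37), Cs^+ has 54 e⁻ (Z=55). Zr^4+ < Y^3+ (both 36 e⁻, Z=40>39); Y^3+ < Sr^2+ (isoelectronic, higher Z=39 is smaller); Sr^2+ < Rb^+ (isoelectronic, higher Z=38 is smaller); Rb^+ < Cs^+ (same group, period 5 vs 6).
Overall: Zr^4+ < Y^3+ < Sr^2+ < Rb^+ < Cs^+. Rb^+ has 3 below it and 1 above. So 1 is larger.

1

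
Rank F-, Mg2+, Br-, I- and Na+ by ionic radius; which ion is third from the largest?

F-

Electron counts and nuclear charges: Mg2+ (Z=12, 10 e⁻), Na+ (Z=11, 10 e⁻), F- (Z=9, 10 e⁻), Br- (Z=35, 36 e⁻), I- (Z=53, 54 e⁻). Mg2+ < Na+ (both 10 e⁻, Z=12>11); Na+ < F- (isoelectronic, higher Z=11 is smaller); F- < Br- (same group, period 2 vs 4); Br- < I- (same group, period 4 vs 5).
Ordering: Mg2+ < Na+ < F- < Br- < I-. The third largest is F-.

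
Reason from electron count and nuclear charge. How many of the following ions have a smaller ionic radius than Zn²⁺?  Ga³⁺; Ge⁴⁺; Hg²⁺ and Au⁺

2

First list Z and electron count for each: Ge⁴⁺ has 28 e⁻ (Z=32), Ga³⁺ has 28 e⁻ (Z=31), Zn²⁺ has 28 e⁻ (Z=30), Hg²⁺ has 78 e⁻ (Z=80), Au⁺ has 78 e⁻ (Z=79). Ge⁴⁺ < Ga³⁺ (both 28 e⁻, Z=32>31); Ga³⁺ < Zn²⁺ (isoelectronic, higher Z=31 is smaller); Zn²⁺ < Hg²⁺ (same group, 2 shells fewer); Hg²⁺ < Au⁺ (isoelectronic, higher Z=80 is smaller).
Relative to Zn²⁺, the ions that are smaller are Ge⁴⁺, Ga³⁺. That's 2.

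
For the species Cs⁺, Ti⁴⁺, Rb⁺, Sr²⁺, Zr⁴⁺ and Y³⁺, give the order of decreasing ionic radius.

Cs⁺ > Rb⁺ > Sr²⁺ > Y³⁺ > Zr⁴⁺ > Ti⁴⁺

Tabulating Z and e⁻: Ti⁴⁺ has 18 e⁻ (Z=22), Zr⁴⁺ has 36 e⁻ (Z=40), Y³⁺ has 36 e⁻ (Z=39), Sr²⁺ has 36 e⁻ (Z=38), Rb⁺ has 36 e⁻ (Z=37), Cs⁺ has 54 e⁻ (Z=55). Ti⁴⁺ < Zr⁴⁺ (same group, period 4 vs 5); Zr⁴⁺ < Y³⁺ (both 36 e⁻, Z=40>39); Y³⁺ < Sr²⁺ (isoelectronic, higher Z=39 is smaller); Sr²⁺ < Rb⁺ (both 36 e⁻, Z=38>37); Rb⁺ < Cs⁺ (same group, 1 shell fewer).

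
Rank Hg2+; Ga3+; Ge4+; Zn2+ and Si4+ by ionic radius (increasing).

Tabulating Z and e⁻: Si4+: 10 e⁻, Z=14, Ge4+: 28 e⁻, Z=32, Ga3+: 28 e⁻, Z=31, Zn2+: 28 e⁻, Z=30, Hg2+: 78 e⁻, Z=80. Si4+ < Ge4+ (same group, period 3 vs 4); Ge4+ < Ga3+ (both 28 e⁻, Z=32>31); Ga3+ < Zn2+ (isoelectronic, higher Z=31 is smaller); Zn2+ < Hg2+ (same group, period 4 vs 6).

Si4+ < Ge4+ < Ga3+ < Zn2+ < Hg2+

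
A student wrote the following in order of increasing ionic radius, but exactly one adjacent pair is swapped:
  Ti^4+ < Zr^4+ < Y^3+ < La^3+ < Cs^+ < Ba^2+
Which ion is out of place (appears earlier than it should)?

Compare adjacent ions: Ba^2+ and Cs^+ share 54 electrons; the higher nuclear charge on Ba (Z=56) contracts it more, so Ba^2+ < Cs^+ — yet in this increasing list Cs^+ sits before Ba^2+. Nothing else is reversed, so Cs^+ should move one place to the right.

Cs^+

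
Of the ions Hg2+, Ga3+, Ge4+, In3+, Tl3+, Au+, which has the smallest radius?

Electron counts and nuclear charges: Ge4+ (Z=32, 28 e⁻), Ga3+ (Z=31, 28 e⁻), In3+ (Z=49, 46 e⁻), Tl3+ (Z=81, 78 e⁻), Hg2+ (Z=80, 78 e⁻), Au+ (Z=79, 78 e⁻). Ge4+ < Ga3+ (both 28 e⁻, Z=32>31); Ga3+ < In3+ (same group, 1 shell fewer); In3+ < Tl3+ (same group, period 5 vs 6); Tl3+ < Hg2+ (both 78 e⁻, Z=81>80); Hg2+ < Au+ (both 78 e⁻, Z=80>79).

Ge4+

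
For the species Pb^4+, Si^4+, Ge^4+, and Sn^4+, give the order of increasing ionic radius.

All are in the same group with charge +4. Radius grows down the group as n (the outermost shell) increases.

Si^4+ < Ge^4+ < Sn^4+ < Pb^4+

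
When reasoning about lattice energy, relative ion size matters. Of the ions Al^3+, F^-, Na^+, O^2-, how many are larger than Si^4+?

4

These species are isoelectronic with 10 electrons. The only difference is the number of protons: Si^4+ (Z=14), Al^3+ (Z=13), Na^+ (Z=11), F^- (Z=9), O^2- (Z=8). The strongest nuclear pull (Si^4+) gives the smallest ion.
Ordering all of them (including Si^4+) by radius gives Si^4+ < Al^3+ < Na^+ < F^- < O^2-. Count: 4.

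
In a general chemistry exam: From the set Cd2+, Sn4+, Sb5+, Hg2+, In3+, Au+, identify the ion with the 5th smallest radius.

Hg2+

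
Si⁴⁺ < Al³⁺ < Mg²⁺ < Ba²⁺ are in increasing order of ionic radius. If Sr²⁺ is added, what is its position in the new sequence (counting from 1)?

4

Si⁴⁺: 10 e⁻, Z=14, Al³⁺: 10 e⁻, Z=13, Mg²⁺: 10 e⁻, Z=12, Sr²⁺: 36 e⁻, Z=38, Ba²⁺: 54 e⁻, Z=56. Si⁴⁺ < Al³⁺ (both 10 e⁻, Z=14>13); Al³⁺ < Mg²⁺ (both 10 e⁻, Z=13>12); Mg²⁺ < Sr²⁺ (same group, 2 shells fewer); Sr²⁺ < Ba²⁺ (same group, 1 shell fewer).
Putting Sr²⁺ in gives Si⁴⁺ < Al³⁺ < Mg²⁺ < Sr²⁺ < Ba²⁺; it lands at slot 4.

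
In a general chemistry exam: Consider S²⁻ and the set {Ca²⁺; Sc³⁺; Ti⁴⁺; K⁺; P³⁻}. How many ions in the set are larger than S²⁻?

1

All of these have 18 electrons (isoelectronic). With the same electron cloud, the ion with the most protons pulls it in tightest. Nuclear charges: Ti⁴⁺ (Z=22), Sc³⁺ (Z=21), Ca²⁺ (Z=20), K⁺ (Z=19), S²⁻ (Z=16), P³⁻ (Z=15). Highest Z is smallest.
Overall: Ti⁴⁺ < Sc³⁺ < Ca²⁺ < K⁺ < S²⁻ < P³⁻. S²⁻ has 4 below it and 1 above. That's 1.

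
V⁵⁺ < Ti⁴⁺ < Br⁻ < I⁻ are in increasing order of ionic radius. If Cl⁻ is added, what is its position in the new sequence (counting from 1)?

3

Tabulating Z and e⁻: V⁵⁺ (Z=23, 18 e⁻), Ti⁴⁺ (Z=22, 18 e⁻), Cl⁻ (Z=17, 18 e⁻), Br⁻ (Z=35, 36 e⁻), I⁻ (Z=53, 54 e⁻). V⁵⁺ < Ti⁴⁺ (isoelectronic, higher Z=23 is smaller); Ti⁴⁺ < Cl⁻ (both 18 e⁻, Z=22>17); Cl⁻ < Br⁻ (same group, 1 shell fewer); Br⁻ < I⁻ (same group, 1 shell fewer).
The complete sequence is V⁵⁺ < Ti⁴⁺ < Cl⁻ < Br⁻ < I⁻. Cl⁻ sits at position 3.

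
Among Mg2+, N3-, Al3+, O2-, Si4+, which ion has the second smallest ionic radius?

Al3+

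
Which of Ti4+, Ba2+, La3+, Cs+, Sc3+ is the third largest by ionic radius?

La3+

Work out protons and electrons: Ti4+ has 18 e⁻ (Z=22), Sc3+ has 18 e⁻ (Z=21), La3+ has 54 e⁻ (Z=57), Ba2+ has 54 e⁻ (Z=56), Cs+ has 54 e⁻ (Z=55). Ti4+ < Sc3+ (isoelectronic, higher Z=22 is smaller); Sc3+ < La3+ (same group, 2 shells fewer); La3+ < Ba2+ (both 54 e⁻, Z=57>56); Ba2+ < Cs+ (both 54 e⁻, Z=56>55).
That gives Ti4+ < Sc3+ < La3+ < Ba2+ < Cs+. From the largest end, number 3 is La3+.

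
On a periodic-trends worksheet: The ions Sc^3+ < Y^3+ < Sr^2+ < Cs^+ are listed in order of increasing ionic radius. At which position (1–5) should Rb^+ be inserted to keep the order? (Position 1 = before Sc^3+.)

Sc^3+ (Z=21, 18 e⁻), Y^3+ (Z=39, 36 e⁻), Sr^2+ (Z=38, 36 e⁻), Rb^+ (Z=37, 36 e⁻), Cs^+ (Z=55, 54 e⁻). Sc^3+ < Y^3+ (same group, 1 shell fewer); Y^3+ < Sr^2+ (isoelectronic, higher Z=39 is smaller); Sr^2+ < Rb^+ (both 36 e⁻, Z=38>37); Rb^+ < Cs^+ (same group, 1 shell fewer).
The complete sequence is Sc^3+ < Y^3+ < Sr^2+ < Rb^+ < Cs^+. Rb^+ sits at position 4.

4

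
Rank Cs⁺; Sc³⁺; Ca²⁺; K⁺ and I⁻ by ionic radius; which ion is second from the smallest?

Work out protons and electrons: Sc³⁺ (Z=21, 18 e⁻), Ca²⁺ (Z=20, 18 e⁻), K⁺ (Z=19, 18 e⁻), Cs⁺ (Z=55, 54 e⁻), I⁻ (Z=53, 54 e⁻). Sc³⁺ < Ca²⁺ (both 18 e⁻, Z=21>20); Ca²⁺ < K⁺ (isoelectronic, higher Z=20 is smaller); K⁺ < Cs⁺ (same group, 2 shells fewer); Cs⁺ < I⁻ (both 54 e⁻, Z=55>53).
That gives Sc³⁺ < Ca²⁺ < K⁺ < Cs⁺ < I⁻. From the smallest end, number 2 is Ca²⁺.

Ca²⁺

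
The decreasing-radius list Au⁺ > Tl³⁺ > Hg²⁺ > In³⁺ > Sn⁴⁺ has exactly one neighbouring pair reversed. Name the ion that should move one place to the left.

Scanning neighbour by neighbour, only Tl³⁺/Hg²⁺ violates a trend: Tl³⁺ and Hg²⁺ share 78 electrons; the higher nuclear charge on Tl (Z=81) contracts it more, so Tl³⁺ < Hg²⁺. That makes Hg²⁺ the one sitting a position late relative to where it belongs.

Hg²⁺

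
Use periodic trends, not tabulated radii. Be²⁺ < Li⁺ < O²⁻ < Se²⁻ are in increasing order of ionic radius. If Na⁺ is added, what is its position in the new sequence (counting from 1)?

Tabulating Z and e⁻: Be²⁺ has 2 e⁻ (Z=4), Li⁺ has 2 e⁻ (Z=3), Na⁺ has 10 e⁻ (Z=11), O²⁻ has 10 e⁻ (Z=8), Se²⁻ has 36 e⁻ (Z=34). Be²⁺ < Li⁺ (isoelectronic, higher Z=4 is smaller); Li⁺ < Na⁺ (same group, 1 shell fewer); Na⁺ < O²⁻ (both 10 e⁻, Z=11>8); O²⁻ < Se²⁻ (same group, 2 shells fewer).
Putting Na⁺ in gives Be²⁺ < Li⁺ < Na⁺ < O²⁻ < Se²⁻; it lands at slot 3.

3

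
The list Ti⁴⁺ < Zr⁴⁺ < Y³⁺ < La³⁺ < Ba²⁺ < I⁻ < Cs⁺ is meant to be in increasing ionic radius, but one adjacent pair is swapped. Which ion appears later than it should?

Scanning neighbour by neighbour, only I⁻/Cs⁺ violates a trend: they are isoelectronic (54 e⁻) and Cs has more protons than I (55 vs 53), making Cs⁺ smaller. That makes Cs⁺ the one sitting a position late relative to where it belongs.

Cs⁺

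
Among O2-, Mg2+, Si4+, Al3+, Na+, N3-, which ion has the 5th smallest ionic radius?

O2-

All of these have 10 electrons (isoelectronic). With the same electron cloud, the ion with the most protons pulls it in tightest. Nuclear charges: Si4+ (Z=14), Al3+ (Z=13), Mg2+ (Z=12), Na+ (Z=11), O2- (Z=8), N3- (Z=7). Highest Z is smallest.
That gives Si4+ < Al3+ < Mg2+ < Na+ < O2- < N3-. From the smallest end, number 5 is O2-.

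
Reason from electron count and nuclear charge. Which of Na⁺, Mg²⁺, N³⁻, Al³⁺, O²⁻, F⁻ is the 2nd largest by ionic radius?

O²⁻

These species are isoelectronic with 10 electrons. The only difference is the number of protons: Al³⁺ (Z=13), Mg²⁺ (Z=12), Na⁺ (Z=11), F⁻ (Z=9), O²⁻ (Z=8), N³⁻ (Z=7). The strongest nuclear pull (Al³⁺) gives the smallest ion.
Full ascending order: Al³⁺ < Mg²⁺ < Na⁺ < F⁻ < O²⁻ < N³⁻. Counting from the largest, position 2 is O²⁻.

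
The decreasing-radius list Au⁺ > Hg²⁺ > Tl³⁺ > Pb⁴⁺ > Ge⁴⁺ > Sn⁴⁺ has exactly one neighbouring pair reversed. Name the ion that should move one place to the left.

Check each adjacent pair. Ge⁴⁺ and Sn⁴⁺ are reversed: Ge⁴⁺ and Sn⁴⁺ are in one column with the same charge; the lighter period-4 ion has one fewer shell and is smaller. No other neighbouring pair contradicts the periodic trends, so Sn⁴⁺ is the ion listed too late.

Sn⁴⁺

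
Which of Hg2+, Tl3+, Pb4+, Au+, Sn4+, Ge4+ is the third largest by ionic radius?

Tabulating Z and e⁻: Ge4+ has 28 e⁻ (Z=32), Sn4+ has 46 e⁻ (Z=50), Pb4+ has 78 e⁻ (Z=82), Tl3+ has 78 e⁻ (Z=81), Hg2+ has 78 e⁻ (Z=80), Au+ has 78 e⁻ (Z=79). Ge4+ < Sn4+ (same group, 1 shell fewer); Sn4+ < Pb4+ (same group, period 5 vs 6); Pb4+ < Tl3+ (both 78 e⁻, Z=82>81); Tl3+ < Hg2+ (isoelectronic, higher Z=81 is smaller); Hg2+ < Au+ (isoelectronic, higher Z=80 is smaller).
Ordering: Ge4+ < Sn4+ < Pb4+ < Tl3+ < Hg2+ < Au+. The third largest is Tl3+.

Tl3+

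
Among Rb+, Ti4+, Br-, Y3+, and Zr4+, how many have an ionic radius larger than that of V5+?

5

Tabulating Z and e⁻: V5+ has 18 e⁻ (Z=23), Ti4+ has 18 e⁻ (Z=22), Zr4+ has 36 e⁻ (Z=40), Y3+ has 36 e⁻ (Z=39), Rb+ has 36 e⁻ (Z=37), Br- has 36 e⁻ (Z=35). V5+ < Ti4+ (isoelectronic, higher Z=23 is smaller); Ti4+ < Zr4+ (same group, period 4 vs 5); Zr4+ < Y3+ (isoelectronic, higher Z=40 is smaller); Y3+ < Rb+ (isoelectronic, higher Z=39 is smaller); Rb+ < Br- (both 36 e⁻, Z=37>35).
Placing each against V5+: smaller — none; larger — Ti4+, Zr4+, Y3+, Rb+, Br-. That's 5.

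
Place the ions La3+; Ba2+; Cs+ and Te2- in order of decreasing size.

Te2- > Cs+ > Ba2+ > La3+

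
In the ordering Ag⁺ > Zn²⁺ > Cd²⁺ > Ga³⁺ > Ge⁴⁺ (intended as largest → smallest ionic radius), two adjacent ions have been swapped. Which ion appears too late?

Compare adjacent ions: same group and charge — period 4 sits above period 5, so Zn²⁺ is smaller — yet in this decreasing list Zn²⁺ sits before Cd²⁺. Nothing else is reversed, so Cd²⁺ should move one place to the left.

Cd²⁺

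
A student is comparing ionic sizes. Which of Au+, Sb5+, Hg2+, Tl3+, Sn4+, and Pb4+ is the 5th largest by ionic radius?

Sn4+

Tabulating Z and e⁻: Sb5+: 46 e⁻, Z=51, Sn4+: 46 e⁻, Z=50, Pb4+: 78 e⁻, Z=82, Tl3+: 78 e⁻, Z=81, Hg2+: 78 e⁻, Z=80, Au+: 78 e⁻, Z=79. Sb5+ < Sn4+ (isoelectronic, higher Z=51 is smaller); Sn4+ < Pb4+ (same group, period 5 vs 6); Pb4+ < Tl3+ (isoelectronic, higher Z=82 is smaller); Tl3+ < Hg2+ (both 78 e⁻, Z=81>80); Hg2+ < Au+ (isoelectronic, higher Z=80 is smaller).
So the order is Sb5+ < Sn4+ < Pb4+ < Tl3+ < Hg2+ < Au+; the 5th-largest ion is Sn4+.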